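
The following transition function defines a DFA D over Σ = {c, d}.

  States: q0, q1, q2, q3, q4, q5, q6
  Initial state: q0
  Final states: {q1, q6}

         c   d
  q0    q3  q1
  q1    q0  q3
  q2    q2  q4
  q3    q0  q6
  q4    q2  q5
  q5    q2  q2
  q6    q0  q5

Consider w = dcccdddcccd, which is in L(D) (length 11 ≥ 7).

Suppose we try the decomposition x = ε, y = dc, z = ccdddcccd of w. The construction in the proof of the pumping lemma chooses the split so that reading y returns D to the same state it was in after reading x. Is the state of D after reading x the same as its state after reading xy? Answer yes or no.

State sequence: q0 -d-> q1 -c-> q0

After x (step 0): q0. After xy (step 2): q0.
They match, so y = dc drives D around a cycle from q0 back to itself; pumping y any number of times keeps D in q0 before reading z, and xyⁱz ∈ L(D) for every i ≥ 0.

yes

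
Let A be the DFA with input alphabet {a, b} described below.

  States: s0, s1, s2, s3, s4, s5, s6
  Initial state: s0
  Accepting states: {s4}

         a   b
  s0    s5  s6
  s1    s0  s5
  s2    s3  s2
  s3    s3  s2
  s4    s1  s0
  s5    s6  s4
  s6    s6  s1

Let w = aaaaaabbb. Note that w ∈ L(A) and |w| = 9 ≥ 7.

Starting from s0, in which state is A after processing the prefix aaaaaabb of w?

s5

State sequence: s0 -a-> s5 -a-> s6 -a-> s6 -a-> s6 -a-> s6 -a-> s6 -b-> s1 -b-> s5

After reading 8 characters, A is in state s5.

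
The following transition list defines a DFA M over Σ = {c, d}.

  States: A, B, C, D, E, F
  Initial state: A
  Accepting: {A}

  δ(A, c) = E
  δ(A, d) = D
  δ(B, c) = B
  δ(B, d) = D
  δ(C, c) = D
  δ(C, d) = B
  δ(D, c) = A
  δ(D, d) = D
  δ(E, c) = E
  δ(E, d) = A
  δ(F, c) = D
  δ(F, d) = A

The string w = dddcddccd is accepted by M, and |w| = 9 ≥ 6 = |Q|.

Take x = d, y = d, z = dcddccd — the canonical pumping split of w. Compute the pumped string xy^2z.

ddddcddccd

xy^2z = d·d·d·dcddccd = ddddcddccd.
Reading y = d takes M from D back to D, so after x·y·y the machine is still in D, and z then leads to the accepting state A. Hence ddddcddccd ∈ L(M).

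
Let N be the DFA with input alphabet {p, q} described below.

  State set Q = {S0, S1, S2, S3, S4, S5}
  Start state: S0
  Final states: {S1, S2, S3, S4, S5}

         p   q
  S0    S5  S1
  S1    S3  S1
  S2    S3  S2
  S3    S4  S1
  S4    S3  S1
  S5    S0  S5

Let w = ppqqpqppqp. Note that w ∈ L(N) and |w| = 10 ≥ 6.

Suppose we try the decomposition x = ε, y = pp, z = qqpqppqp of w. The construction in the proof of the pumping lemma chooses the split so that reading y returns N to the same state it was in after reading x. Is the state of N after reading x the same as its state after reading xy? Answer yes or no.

yes

Run of N on the first 2 characters of w = p p:
  step 0: S0  (start)
  step 1: S5  (read p: S0→S5)
  step 2: S0  (read p: S5→S0)

After x (step 0): S0. After xy (step 2): S0.
They match, so y = pp drives N around a cycle from S0 back to itself; pumping y any number of times keeps N in S0 before reading z, and xyⁱz ∈ L(N) for every i ≥ 0.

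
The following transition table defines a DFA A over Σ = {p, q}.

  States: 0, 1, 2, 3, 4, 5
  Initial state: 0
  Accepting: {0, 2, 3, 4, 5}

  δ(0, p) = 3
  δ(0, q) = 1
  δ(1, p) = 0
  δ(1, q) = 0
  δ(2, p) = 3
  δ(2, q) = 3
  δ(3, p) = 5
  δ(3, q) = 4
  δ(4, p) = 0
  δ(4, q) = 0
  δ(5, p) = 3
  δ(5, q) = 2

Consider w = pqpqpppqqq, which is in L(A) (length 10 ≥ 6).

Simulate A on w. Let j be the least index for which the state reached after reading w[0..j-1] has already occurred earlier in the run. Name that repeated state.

0

State sequence: 0 -p-> 3 -q-> 4 -p-> 0 -q-> 1 -p-> 0 -p-> 3 -p-> 5 -q-> 2 -q-> 3 -q-> 4
First repeat at step 3: 0 was already visited.

The earliest repeat is at step j = 3: A is in 0, which it already visited at step i = 0.
With |Q| = 6, pigeonhole forces a state repeat no later than step 6; the substring read between the first and second visits to that state can be pumped.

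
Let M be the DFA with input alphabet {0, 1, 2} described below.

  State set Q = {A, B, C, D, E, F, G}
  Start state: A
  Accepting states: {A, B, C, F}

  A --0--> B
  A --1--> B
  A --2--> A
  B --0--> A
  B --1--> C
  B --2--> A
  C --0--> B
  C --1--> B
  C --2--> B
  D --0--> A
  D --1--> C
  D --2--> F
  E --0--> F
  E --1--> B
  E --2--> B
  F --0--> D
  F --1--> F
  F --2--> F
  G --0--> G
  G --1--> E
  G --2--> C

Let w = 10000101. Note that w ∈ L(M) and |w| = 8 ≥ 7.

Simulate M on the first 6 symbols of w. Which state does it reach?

C

State sequence: A -1-> B -0-> A -0-> B -0-> A -0-> B -1-> C

After reading 6 characters, M is in state C.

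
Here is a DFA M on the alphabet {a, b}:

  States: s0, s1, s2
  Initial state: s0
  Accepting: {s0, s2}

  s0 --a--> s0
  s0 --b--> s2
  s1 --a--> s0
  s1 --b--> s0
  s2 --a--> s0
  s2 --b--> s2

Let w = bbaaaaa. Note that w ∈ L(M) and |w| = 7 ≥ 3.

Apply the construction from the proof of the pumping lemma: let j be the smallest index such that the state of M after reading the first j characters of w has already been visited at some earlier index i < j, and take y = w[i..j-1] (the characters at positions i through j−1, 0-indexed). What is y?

b

Run of M on w = b b a a a a a:
  step 0: s0  (start)
  step 1: s2  (read b: s0→s2)
  step 2: s2  (read b: s2→s2)   ← first repeat (s2 seen earlier)
  step 3: s0  (read a: s2→s0)
  step 4: s0  (read a: s0→s0)
  step 5: s0  (read a: s0→s0)
  step 6: s0  (read a: s0→s0)
  step 7: s0  (read a: s0→s0)

So i = 1, j = 2, giving x = w[0:1] = b, y = w[1:2] = b, z = w[2:7] = aaaaa.
Check: |xy| = 2 ≤ 3 and |y| = 1 ≥ 1. Reading y takes M from s2 back to s2, so every xyⁱz is accepted.
Pumping length from the standard proof: p = 3 (the number of states). The repeated state found above gives |xy| = j ≤ 3 and |y| = j − i ≥ 1.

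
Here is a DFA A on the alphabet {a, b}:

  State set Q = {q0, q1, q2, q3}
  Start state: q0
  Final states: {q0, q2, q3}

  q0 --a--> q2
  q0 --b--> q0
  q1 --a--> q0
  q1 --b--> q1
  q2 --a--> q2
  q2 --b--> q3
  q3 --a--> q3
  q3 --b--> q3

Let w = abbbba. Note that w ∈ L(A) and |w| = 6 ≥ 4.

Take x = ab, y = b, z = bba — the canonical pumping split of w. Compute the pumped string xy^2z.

xy^2z = ab·b·b·bba = abbbbba.
Reading y = b takes A from q3 back to q3, so after x·y·y the machine is still in q3, and z then leads to the accepting state q3. Hence abbbbba ∈ L(A).

abbbbba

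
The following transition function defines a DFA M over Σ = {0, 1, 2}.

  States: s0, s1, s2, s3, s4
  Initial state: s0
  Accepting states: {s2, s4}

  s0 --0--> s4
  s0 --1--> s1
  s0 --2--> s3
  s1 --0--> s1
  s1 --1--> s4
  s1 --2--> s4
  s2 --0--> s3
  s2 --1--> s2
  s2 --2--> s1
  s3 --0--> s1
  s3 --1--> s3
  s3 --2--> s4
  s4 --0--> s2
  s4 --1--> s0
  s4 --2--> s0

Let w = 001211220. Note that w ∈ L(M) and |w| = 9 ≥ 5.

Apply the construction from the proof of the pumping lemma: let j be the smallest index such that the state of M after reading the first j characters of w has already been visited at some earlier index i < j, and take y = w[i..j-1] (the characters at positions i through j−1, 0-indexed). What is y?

1

Run of M on w = 0 0 1 2 1 1 2 2 0:
  step 0: s0  (start)
  step 1: s4  (read 0: s0→s4)
  step 2: s2  (read 0: s4→s2)
  step 3: s2  (read 1: s2→s2)   ← first repeat (s2 seen earlier)
  step 4: s1  (read 2: s2→s1)
  step 5: s4  (read 1: s1→s4)
  step 6: s0  (read 1: s4→s0)
  step 7: s3  (read 2: s0→s3)
  step 8: s4  (read 2: s3→s4)
  step 9: s2  (read 0: s4→s2)

So i = 2, j = 3, giving x = w[0:2] = 00, y = w[2:3] = 1, z = w[3:9] = 211220.
Check: |xy| = 3 ≤ 5 and |y| = 1 ≥ 1. Reading y takes M from s2 back to s2, so every xyⁱz is accepted.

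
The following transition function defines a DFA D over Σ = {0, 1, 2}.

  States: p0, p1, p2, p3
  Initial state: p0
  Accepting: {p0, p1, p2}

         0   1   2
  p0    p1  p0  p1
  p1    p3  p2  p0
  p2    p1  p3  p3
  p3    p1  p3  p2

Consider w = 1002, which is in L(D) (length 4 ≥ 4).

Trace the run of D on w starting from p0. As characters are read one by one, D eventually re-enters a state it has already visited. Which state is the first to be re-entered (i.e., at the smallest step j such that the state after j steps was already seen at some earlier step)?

Run of D on w = 1 0 0 2:
  step 0: p0  (start)
  step 1: p0  (read 1: p0→p0)   ← first repeat (p0 seen earlier)
  step 2: p1  (read 0: p0→p1)
  step 3: p3  (read 0: p1→p3)
  step 4: p2  (read 2: p3→p2)

The earliest repeat is at step j = 1: D is in p0, which it already visited at step i = 0.

p0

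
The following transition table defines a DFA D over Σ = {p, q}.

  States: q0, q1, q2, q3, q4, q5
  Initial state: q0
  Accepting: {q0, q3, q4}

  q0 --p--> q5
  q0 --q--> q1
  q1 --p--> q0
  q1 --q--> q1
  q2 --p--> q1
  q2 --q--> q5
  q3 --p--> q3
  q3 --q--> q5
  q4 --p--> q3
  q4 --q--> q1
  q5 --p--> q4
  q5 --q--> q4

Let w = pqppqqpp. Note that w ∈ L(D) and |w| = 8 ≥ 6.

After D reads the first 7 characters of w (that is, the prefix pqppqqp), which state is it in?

Run of D on the first 7 characters of w = p q p p q q p:
  step 0: q0  (start)
  step 1: q5  (read p: q0→q5)
  step 2: q4  (read q: q5→q4)
  step 3: q3  (read p: q4→q3)
  step 4: q3  (read p: q3→q3)
  step 5: q5  (read q: q3→q5)
  step 6: q4  (read q: q5→q4)
  step 7: q3  (read p: q4→q3)

After reading 7 characters, D is in state q3.

q3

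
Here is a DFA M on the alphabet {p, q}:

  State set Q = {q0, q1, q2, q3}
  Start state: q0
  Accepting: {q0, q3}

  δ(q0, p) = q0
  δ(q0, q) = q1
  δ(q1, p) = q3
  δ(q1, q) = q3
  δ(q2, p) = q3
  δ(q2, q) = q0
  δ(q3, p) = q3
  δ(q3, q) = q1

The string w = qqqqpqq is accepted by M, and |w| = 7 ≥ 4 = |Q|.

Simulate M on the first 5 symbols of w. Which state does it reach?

Run of M on the first 5 characters of w = q q q q p:
  step 0: q0  (start)
  step 1: q1  (read q: q0→q1)
  step 2: q3  (read q: q1→q3)
  step 3: q1  (read q: q3→q1)
  step 4: q3  (read q: q1→q3)
  step 5: q3  (read p: q3→q3)

After reading 5 characters, M is in state q3.

q3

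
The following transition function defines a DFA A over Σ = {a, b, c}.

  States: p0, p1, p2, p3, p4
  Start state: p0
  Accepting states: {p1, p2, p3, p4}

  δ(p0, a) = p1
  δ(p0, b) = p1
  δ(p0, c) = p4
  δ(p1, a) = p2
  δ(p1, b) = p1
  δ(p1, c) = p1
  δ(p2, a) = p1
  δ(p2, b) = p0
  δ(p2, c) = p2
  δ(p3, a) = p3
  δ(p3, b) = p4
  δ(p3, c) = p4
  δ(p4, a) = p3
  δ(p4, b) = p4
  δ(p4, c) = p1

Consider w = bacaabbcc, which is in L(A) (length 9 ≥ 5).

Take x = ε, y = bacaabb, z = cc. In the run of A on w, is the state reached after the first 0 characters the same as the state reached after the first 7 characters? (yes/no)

Run of A on the first 7 characters of w = b a c a a b b:
  step 0: p0  (start)
  step 1: p1  (read b: p0→p1)
  step 2: p2  (read a: p1→p2)
  step 3: p2  (read c: p2→p2)
  step 4: p1  (read a: p2→p1)
  step 5: p2  (read a: p1→p2)
  step 6: p0  (read b: p2→p0)
  step 7: p1  (read b: p0→p1)

After x (step 0): p0. After xy (step 7): p1.
They differ (p0 ≠ p1), so y is not a cycle from the state after x; this split is not the one the pumping-lemma construction produces, and pumping y need not keep the string in L(A).

no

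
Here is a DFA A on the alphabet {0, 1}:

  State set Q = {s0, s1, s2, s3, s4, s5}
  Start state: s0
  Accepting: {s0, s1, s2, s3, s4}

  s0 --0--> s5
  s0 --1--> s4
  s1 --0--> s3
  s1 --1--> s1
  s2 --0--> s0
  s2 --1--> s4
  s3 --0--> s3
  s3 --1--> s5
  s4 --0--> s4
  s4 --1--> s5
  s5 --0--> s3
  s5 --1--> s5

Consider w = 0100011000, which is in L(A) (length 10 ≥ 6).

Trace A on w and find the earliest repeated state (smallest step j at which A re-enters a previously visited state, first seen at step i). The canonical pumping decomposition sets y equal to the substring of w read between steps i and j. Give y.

1

Run of A on w = 0 1 0 0 0 1 1 0 0 0:
  step 0: s0  (start)
  step 1: s5  (read 0: s0→s5)
  step 2: s5  (read 1: s5→s5)   ← first repeat (s5 seen earlier)
  step 3: s3  (read 0: s5→s3)
  step 4: s3  (read 0: s3→s3)
  step 5: s3  (read 0: s3→s3)
  step 6: s5  (read 1: s3→s5)
  step 7: s5  (read 1: s5→s5)
  step 8: s3  (read 0: s5→s3)
  step 9: s3  (read 0: s3→s3)
  step 10: s3  (read 0: s3→s3)

So i = 1, j = 2, giving x = w[0:1] = 0, y = w[1:2] = 1, z = w[2:10] = 00011000.
Check: |xy| = 2 ≤ 6 and |y| = 1 ≥ 1. Reading y takes A from s5 back to s5, so every xyⁱz is accepted.
Since A has 6 states, any run of length ≥ 6 visits 6+1 states, so by pigeonhole some state repeats within the first 6 steps — that repeat gives the pumpable loop.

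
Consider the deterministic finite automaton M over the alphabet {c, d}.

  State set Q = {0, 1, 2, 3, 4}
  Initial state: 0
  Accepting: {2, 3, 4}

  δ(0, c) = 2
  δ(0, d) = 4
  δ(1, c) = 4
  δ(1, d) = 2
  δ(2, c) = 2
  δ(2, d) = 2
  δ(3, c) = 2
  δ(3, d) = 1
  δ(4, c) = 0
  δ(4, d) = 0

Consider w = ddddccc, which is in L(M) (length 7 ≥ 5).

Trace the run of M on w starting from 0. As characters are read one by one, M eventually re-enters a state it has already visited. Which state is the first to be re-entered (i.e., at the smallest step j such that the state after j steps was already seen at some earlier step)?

0

State sequence: 0 -d-> 4 -d-> 0 -d-> 4 -d-> 0 -c-> 2 -c-> 2 -c-> 2
First repeat at step 2: 0 was already visited.

The earliest repeat is at step j = 2: M is in 0, which it already visited at step i = 0.
Since M has 5 states, any run of length ≥ 5 visits 5+1 states, so by pigeonhole some state repeats within the first 5 steps — that repeat gives the pumpable loop.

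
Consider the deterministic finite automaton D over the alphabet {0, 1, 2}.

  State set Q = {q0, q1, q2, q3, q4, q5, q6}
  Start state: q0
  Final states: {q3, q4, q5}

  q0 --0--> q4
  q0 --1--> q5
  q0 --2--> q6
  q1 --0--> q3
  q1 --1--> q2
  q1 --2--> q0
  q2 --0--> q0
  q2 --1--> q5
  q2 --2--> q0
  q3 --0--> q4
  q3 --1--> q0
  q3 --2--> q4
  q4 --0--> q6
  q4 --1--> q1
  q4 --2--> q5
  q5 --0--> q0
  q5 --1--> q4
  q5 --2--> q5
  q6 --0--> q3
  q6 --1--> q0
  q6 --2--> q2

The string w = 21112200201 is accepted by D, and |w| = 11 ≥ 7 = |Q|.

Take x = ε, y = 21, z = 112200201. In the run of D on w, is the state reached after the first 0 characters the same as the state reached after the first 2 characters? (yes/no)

Run of D on the first 2 characters of w = 2 1:
  step 0: q0  (start)
  step 1: q6  (read 2: q0→q6)
  step 2: q0  (read 1: q6→q0)

After x (step 0): q0. After xy (step 2): q0.
They match, so y = 21 drives D around a cycle from q0 back to itself; pumping y any number of times keeps D in q0 before reading z, and xyⁱz ∈ L(D) for every i ≥ 0.

yes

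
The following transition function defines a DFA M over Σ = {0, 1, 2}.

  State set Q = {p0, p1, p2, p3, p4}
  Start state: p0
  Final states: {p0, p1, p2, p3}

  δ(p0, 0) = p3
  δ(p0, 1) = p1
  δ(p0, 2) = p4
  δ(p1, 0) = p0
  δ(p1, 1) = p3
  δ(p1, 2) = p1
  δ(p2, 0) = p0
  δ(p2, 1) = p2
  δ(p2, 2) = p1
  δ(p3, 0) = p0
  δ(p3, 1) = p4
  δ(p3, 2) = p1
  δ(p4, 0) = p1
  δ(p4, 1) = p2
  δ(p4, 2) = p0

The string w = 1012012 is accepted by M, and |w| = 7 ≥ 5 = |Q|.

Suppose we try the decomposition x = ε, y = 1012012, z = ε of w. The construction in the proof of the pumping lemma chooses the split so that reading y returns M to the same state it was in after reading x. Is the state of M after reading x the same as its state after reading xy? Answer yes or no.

Run of M on the first 7 characters of w = 1 0 1 2 0 1 2:
  step 0: p0  (start)
  step 1: p1  (read 1: p0→p1)
  step 2: p0  (read 0: p1→p0)
  step 3: p1  (read 1: p0→p1)
  step 4: p1  (read 2: p1→p1)
  step 5: p0  (read 0: p1→p0)
  step 6: p1  (read 1: p0→p1)
  step 7: p1  (read 2: p1→p1)

After x (step 0): p0. After xy (step 7): p1.
They differ (p0 ≠ p1), so y is not a cycle from the state after x; this split is not the one the pumping-lemma construction produces, and pumping y need not keep the string in L(M).

no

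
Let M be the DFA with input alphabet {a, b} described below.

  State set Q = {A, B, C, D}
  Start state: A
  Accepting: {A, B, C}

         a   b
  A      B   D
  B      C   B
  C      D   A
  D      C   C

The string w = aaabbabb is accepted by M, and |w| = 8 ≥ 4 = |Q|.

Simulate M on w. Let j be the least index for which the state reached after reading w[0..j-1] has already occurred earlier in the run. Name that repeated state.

Run of M on w = a a a b b a b b:
  step 0: A  (start)
  step 1: B  (read a: A→B)
  step 2: C  (read a: B→C)
  step 3: D  (read a: C→D)
  step 4: C  (read b: D→C)   ← first repeat (C seen earlier)
  step 5: A  (read b: C→A)
  step 6: B  (read a: A→B)
  step 7: B  (read b: B→B)
  step 8: B  (read b: B→B)

The earliest repeat is at step j = 4: M is in C, which it already visited at step i = 2.
Since M has 4 states, any run of length ≥ 4 visits 4+1 states, so by pigeonhole some state repeats within the first 4 steps — that repeat gives the pumpable loop.

C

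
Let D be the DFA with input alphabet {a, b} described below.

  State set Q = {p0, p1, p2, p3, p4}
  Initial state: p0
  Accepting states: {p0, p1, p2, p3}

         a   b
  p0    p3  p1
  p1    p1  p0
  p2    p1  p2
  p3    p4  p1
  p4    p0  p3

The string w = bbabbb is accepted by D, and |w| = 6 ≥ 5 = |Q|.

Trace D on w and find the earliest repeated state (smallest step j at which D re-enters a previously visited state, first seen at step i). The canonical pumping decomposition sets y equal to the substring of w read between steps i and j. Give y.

State sequence: p0 -b-> p1 -b-> p0 -a-> p3 -b-> p1 -b-> p0 -b-> p1
First repeat at step 2: p0 was already visited.

So i = 0, j = 2, giving x = w[0:0] = ε, y = w[0:2] = bb, z = w[2:6] = abbb.
Check: |xy| = 2 ≤ 5 and |y| = 2 ≥ 1. Reading y takes D from p0 back to p0, so every xyⁱz is accepted.

bb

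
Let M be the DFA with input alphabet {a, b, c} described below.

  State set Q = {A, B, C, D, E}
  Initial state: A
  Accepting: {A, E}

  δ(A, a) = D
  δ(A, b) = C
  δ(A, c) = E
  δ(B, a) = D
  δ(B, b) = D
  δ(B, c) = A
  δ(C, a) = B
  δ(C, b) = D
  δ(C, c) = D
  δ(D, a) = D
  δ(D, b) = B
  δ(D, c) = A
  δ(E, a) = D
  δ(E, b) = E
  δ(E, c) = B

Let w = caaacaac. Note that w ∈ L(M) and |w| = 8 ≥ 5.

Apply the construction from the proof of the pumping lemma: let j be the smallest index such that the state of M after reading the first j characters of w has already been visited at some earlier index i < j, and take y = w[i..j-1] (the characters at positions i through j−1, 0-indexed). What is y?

State sequence: A -c-> E -a-> D -a-> D -a-> D -c-> A -a-> D -a-> D -c-> A
First repeat at step 3: D was already visited.

So i = 2, j = 3, giving x = w[0:2] = ca, y = w[2:3] = a, z = w[3:8] = acaac.
Check: |xy| = 3 ≤ 5 and |y| = 1 ≥ 1. Reading y takes M from D back to D, so every xyⁱz is accepted.
With |Q| = 5, pigeonhole forces a state repeat no later than step 5; the substring read between the first and second visits to that state can be pumped.

a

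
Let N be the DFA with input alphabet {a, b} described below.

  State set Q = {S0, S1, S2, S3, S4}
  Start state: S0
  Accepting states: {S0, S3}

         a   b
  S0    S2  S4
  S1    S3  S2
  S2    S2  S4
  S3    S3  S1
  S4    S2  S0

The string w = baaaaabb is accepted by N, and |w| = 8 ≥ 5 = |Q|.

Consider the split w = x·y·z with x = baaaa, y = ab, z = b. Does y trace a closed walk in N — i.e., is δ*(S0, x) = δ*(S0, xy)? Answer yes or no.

no

State sequence: S0 -b-> S4 -a-> S2 -a-> S2 -a-> S2 -a-> S2 -a-> S2 -b-> S4

After x (step 5): S2. After xy (step 7): S4.
They differ (S2 ≠ S4), so y is not a cycle from the state after x; this split is not the one the pumping-lemma construction produces, and pumping y need not keep the string in L(N).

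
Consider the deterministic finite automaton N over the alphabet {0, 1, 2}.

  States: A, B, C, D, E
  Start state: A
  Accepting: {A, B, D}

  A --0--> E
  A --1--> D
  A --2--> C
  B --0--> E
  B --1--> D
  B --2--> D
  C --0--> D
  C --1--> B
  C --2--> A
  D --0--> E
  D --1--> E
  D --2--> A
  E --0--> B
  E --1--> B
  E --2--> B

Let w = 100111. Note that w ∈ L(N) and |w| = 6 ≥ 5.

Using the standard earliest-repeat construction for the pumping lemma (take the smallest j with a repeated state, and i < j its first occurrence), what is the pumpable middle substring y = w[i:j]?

Run of N on w = 1 0 0 1 1 1:
  step 0: A  (start)
  step 1: D  (read 1: A→D)
  step 2: E  (read 0: D→E)
  step 3: B  (read 0: E→B)
  step 4: D  (read 1: B→D)   ← first repeat (D seen earlier)
  step 5: E  (read 1: D→E)
  step 6: B  (read 1: E→B)

So i = 1, j = 4, giving x = w[0:1] = 1, y = w[1:4] = 001, z = w[4:6] = 11.
Check: |xy| = 4 ≤ 5 and |y| = 3 ≥ 1. Reading y takes N from D back to D, so every xyⁱz is accepted.
Since N has 5 states, any run of length ≥ 5 visits 5+1 states, so by pigeonhole some state repeats within the first 5 steps — that repeat gives the pumpable loop.

001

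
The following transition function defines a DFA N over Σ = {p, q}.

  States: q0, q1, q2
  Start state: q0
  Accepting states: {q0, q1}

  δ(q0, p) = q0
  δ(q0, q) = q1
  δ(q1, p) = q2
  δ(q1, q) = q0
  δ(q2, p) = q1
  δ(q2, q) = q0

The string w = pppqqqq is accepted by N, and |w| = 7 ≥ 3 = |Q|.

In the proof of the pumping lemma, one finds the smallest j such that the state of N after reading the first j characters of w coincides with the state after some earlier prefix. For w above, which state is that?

q0

State sequence: q0 -p-> q0 -p-> q0 -p-> q0 -q-> q1 -q-> q0 -q-> q1 -q-> q0
First repeat at step 1: q0 was already visited.

The earliest repeat is at step j = 1: N is in q0, which it already visited at step i = 0.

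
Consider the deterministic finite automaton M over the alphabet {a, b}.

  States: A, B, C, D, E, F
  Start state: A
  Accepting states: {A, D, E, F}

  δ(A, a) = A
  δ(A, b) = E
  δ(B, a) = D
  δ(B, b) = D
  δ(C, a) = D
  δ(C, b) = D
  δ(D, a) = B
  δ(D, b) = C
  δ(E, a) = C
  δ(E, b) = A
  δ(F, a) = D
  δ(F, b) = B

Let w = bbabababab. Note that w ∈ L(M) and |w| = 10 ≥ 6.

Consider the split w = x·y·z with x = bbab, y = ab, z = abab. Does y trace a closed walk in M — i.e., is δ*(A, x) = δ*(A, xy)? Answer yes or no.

no

State sequence: A -b-> E -b-> A -a-> A -b-> E -a-> C -b-> D

After x (step 4): E. After xy (step 6): D.
They differ (E ≠ D), so y is not a cycle from the state after x; this split is not the one the pumping-lemma construction produces, and pumping y need not keep the string in L(M).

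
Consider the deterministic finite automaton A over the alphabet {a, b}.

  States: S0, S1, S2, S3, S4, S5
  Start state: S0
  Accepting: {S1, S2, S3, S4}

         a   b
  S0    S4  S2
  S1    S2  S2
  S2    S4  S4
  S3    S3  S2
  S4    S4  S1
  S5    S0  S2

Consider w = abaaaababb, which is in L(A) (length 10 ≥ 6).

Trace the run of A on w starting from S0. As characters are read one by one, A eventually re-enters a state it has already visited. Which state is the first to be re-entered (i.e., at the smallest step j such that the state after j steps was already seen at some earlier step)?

Run of A on w = a b a a a a b a b b:
  step 0: S0  (start)
  step 1: S4  (read a: S0→S4)
  step 2: S1  (read b: S4→S1)
  step 3: S2  (read a: S1→S2)
  step 4: S4  (read a: S2→S4)   ← first repeat (S4 seen earlier)
  step 5: S4  (read a: S4→S4)
  step 6: S4  (read a: S4→S4)
  step 7: S1  (read b: S4→S1)
  step 8: S2  (read a: S1→S2)
  step 9: S4  (read b: S2→S4)
  step 10: S1  (read b: S4→S1)

The earliest repeat is at step j = 4: A is in S4, which it already visited at step i = 1.

S4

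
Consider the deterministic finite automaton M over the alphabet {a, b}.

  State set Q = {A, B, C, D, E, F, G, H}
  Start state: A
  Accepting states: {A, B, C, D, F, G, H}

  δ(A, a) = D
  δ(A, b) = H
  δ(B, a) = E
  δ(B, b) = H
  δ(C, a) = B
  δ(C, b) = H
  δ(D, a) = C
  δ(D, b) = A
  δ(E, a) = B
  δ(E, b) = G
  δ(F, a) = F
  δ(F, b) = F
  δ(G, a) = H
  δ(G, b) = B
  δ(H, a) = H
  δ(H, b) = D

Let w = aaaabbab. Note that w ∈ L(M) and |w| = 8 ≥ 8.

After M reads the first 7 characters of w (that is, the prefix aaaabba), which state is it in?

E

Run of M on the first 7 characters of w = a a a a b b a:
  step 0: A  (start)
  step 1: D  (read a: A→D)
  step 2: C  (read a: D→C)
  step 3: B  (read a: C→B)
  step 4: E  (read a: B→E)
  step 5: G  (read b: E→G)
  step 6: B  (read b: G→B)
  step 7: E  (read a: B→E)

After reading 7 characters, M is in state E.
(This kind of state-tracing is the core of the pumping-lemma construction: with 8 states, pigeonhole forces a repeat within the first 8 steps.)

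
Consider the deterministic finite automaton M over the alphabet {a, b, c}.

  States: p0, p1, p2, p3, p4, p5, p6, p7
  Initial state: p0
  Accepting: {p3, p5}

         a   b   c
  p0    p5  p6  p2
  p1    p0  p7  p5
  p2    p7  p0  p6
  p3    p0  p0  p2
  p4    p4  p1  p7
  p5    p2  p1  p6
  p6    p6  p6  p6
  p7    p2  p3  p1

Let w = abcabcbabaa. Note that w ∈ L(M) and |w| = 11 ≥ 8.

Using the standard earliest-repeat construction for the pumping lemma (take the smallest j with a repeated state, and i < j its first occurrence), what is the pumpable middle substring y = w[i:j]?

bc

Run of M on w = a b c a b c b a b a a:
  step 0: p0  (start)
  step 1: p5  (read a: p0→p5)
  step 2: p1  (read b: p5→p1)
  step 3: p5  (read c: p1→p5)   ← first repeat (p5 seen earlier)
  step 4: p2  (read a: p5→p2)
  step 5: p0  (read b: p2→p0)
  step 6: p2  (read c: p0→p2)
  step 7: p0  (read b: p2→p0)
  step 8: p5  (read a: p0→p5)
  step 9: p1  (read b: p5→p1)
  step 10: p0  (read a: p1→p0)
  step 11: p5  (read a: p0→p5)

So i = 1, j = 3, giving x = w[0:1] = a, y = w[1:3] = bc, z = w[3:11] = abcbabaa.
Check: |xy| = 3 ≤ 8 and |y| = 2 ≥ 1. Reading y takes M from p5 back to p5, so every xyⁱz is accepted.
The DFA has 8 states, so the proof of the pumping lemma guarantees a repeated state among the first 8+1 visited; the segment between the two visits is the pumpable y.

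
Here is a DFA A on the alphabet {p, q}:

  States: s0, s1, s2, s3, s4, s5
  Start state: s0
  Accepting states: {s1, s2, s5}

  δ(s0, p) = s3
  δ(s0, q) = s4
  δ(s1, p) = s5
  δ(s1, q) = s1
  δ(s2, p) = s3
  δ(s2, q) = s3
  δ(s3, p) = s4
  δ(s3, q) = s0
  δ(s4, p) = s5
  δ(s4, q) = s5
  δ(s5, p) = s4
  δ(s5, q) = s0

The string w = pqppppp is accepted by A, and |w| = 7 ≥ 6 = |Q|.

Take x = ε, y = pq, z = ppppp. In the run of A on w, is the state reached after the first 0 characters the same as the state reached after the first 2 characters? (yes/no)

yes

State sequence: s0 -p-> s3 -q-> s0

After x (step 0): s0. After xy (step 2): s0.
They match, so y = pq drives A around a cycle from s0 back to itself; pumping y any number of times keeps A in s0 before reading z, and xyⁱz ∈ L(A) for every i ≥ 0.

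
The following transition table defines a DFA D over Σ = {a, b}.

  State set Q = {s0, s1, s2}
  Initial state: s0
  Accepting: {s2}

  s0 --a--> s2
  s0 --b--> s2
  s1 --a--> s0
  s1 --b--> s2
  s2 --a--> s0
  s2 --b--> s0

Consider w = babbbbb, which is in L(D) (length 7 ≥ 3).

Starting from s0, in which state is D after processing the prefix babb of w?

State sequence: s0 -b-> s2 -a-> s0 -b-> s2 -b-> s0

After reading 4 characters, D is in state s0.

s0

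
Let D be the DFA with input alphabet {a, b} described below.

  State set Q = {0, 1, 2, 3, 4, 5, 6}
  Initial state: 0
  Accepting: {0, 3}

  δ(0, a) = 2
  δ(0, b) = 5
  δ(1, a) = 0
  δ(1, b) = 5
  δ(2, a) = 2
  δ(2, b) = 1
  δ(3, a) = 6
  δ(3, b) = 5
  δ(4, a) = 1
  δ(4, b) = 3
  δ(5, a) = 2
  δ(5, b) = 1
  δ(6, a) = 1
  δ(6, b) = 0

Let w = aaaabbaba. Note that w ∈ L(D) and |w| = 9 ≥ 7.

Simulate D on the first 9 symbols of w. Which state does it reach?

0

State sequence: 0 -a-> 2 -a-> 2 -a-> 2 -a-> 2 -b-> 1 -b-> 5 -a-> 2 -b-> 1 -a-> 0

After reading 9 characters, D is in state 0.
(This kind of state-tracing is the core of the pumping-lemma construction: with 7 states, pigeonhole forces a repeat within the first 7 steps.)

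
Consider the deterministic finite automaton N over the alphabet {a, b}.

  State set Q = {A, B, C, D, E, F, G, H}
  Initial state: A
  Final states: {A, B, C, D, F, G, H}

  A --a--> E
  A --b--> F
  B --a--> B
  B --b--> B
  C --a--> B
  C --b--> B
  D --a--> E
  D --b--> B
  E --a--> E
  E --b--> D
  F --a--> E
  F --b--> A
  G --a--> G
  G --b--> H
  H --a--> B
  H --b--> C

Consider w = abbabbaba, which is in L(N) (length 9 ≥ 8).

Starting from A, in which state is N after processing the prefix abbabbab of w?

State sequence: A -a-> E -b-> D -b-> B -a-> B -b-> B -b-> B -a-> B -b-> B

After reading 8 characters, N is in state B.

B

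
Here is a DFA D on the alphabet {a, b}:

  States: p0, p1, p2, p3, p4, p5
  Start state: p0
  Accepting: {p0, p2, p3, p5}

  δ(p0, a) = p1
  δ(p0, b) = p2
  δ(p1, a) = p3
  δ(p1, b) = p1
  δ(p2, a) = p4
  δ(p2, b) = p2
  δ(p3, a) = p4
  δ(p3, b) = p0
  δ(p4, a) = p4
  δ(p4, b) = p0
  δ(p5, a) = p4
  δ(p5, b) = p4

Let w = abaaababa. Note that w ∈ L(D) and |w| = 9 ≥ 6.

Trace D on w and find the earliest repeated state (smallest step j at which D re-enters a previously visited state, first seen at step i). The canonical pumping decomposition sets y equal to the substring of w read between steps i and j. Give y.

Run of D on w = a b a a a b a b a:
  step 0: p0  (start)
  step 1: p1  (read a: p0→p1)
  step 2: p1  (read b: p1→p1)   ← first repeat (p1 seen earlier)
  step 3: p3  (read a: p1→p3)
  step 4: p4  (read a: p3→p4)
  step 5: p4  (read a: p4→p4)
  step 6: p0  (read b: p4→p0)
  step 7: p1  (read a: p0→p1)
  step 8: p1  (read b: p1→p1)
  step 9: p3  (read a: p1→p3)

So i = 1, j = 2, giving x = w[0:1] = a, y = w[1:2] = b, z = w[2:9] = aaababa.
Check: |xy| = 2 ≤ 6 and |y| = 1 ≥ 1. Reading y takes D from p1 back to p1, so every xyⁱz is accepted.

b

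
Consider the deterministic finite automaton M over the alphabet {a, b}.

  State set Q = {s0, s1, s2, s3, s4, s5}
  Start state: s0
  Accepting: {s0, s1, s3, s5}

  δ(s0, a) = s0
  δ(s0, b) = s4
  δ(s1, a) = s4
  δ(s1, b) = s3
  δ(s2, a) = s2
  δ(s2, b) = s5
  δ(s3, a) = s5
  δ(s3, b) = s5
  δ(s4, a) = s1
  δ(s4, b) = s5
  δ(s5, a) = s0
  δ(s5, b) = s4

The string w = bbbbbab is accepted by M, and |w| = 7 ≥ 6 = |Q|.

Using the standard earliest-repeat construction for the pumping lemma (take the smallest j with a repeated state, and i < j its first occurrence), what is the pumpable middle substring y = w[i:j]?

bb

Run of M on w = b b b b b a b:
  step 0: s0  (start)
  step 1: s4  (read b: s0→s4)
  step 2: s5  (read b: s4→s5)
  step 3: s4  (read b: s5→s4)   ← first repeat (s4 seen earlier)
  step 4: s5  (read b: s4→s5)
  step 5: s4  (read b: s5→s4)
  step 6: s1  (read a: s4→s1)
  step 7: s3  (read b: s1→s3)

So i = 1, j = 3, giving x = w[0:1] = b, y = w[1:3] = bb, z = w[3:7] = bbab.
Check: |xy| = 3 ≤ 6 and |y| = 2 ≥ 1. Reading y takes M from s4 back to s4, so every xyⁱz is accepted.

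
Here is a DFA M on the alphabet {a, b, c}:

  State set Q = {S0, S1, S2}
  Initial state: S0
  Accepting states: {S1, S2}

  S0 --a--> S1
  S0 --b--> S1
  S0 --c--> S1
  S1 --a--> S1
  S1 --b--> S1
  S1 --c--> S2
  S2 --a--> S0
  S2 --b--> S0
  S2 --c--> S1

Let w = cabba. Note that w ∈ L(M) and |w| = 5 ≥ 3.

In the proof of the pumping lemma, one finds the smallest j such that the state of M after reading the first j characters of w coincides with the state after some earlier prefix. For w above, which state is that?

S1

State sequence: S0 -c-> S1 -a-> S1 -b-> S1 -b-> S1 -a-> S1
First repeat at step 2: S1 was already visited.

The earliest repeat is at step j = 2: M is in S1, which it already visited at step i = 1.
The DFA has 3 states, so the proof of the pumping lemma guarantees a repeated state among the first 3+1 visited; the segment between the two visits is the pumpable y.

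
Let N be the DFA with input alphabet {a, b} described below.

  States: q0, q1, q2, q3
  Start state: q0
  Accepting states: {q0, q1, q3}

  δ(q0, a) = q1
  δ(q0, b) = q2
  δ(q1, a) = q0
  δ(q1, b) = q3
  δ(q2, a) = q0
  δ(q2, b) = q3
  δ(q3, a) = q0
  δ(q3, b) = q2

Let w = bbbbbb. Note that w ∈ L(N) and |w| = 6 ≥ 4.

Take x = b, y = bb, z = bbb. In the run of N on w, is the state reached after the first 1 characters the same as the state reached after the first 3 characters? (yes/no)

yes

State sequence: q0 -b-> q2 -b-> q3 -b-> q2

After x (step 1): q2. After xy (step 3): q2.
They match, so y = bb drives N around a cycle from q2 back to itself; pumping y any number of times keeps N in q2 before reading z, and xyⁱz ∈ L(N) for every i ≥ 0.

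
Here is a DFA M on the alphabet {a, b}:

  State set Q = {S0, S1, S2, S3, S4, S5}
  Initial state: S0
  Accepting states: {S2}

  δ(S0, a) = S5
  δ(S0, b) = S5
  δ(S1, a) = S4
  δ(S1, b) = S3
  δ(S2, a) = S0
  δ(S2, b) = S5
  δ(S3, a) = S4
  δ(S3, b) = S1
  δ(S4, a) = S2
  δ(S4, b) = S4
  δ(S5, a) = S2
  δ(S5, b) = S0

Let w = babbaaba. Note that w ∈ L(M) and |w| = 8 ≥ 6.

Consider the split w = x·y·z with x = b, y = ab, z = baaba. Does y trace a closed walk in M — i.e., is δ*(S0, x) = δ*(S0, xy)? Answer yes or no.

yes

State sequence: S0 -b-> S5 -a-> S2 -b-> S5

After x (step 1): S5. After xy (step 3): S5.
They match, so y = ab drives M around a cycle from S5 back to itself; pumping y any number of times keeps M in S5 before reading z, and xyⁱz ∈ L(M) for every i ≥ 0.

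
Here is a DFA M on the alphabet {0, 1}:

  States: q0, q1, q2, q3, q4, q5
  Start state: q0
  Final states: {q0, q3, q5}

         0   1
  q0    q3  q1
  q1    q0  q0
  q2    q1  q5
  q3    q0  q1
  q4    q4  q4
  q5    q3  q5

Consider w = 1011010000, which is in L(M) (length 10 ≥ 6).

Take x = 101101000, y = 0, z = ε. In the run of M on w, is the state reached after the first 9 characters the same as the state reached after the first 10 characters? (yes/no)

no

State sequence: q0 -1-> q1 -0-> q0 -1-> q1 -1-> q0 -0-> q3 -1-> q1 -0-> q0 -0-> q3 -0-> q0 -0-> q3

After x (step 9): q0. After xy (step 10): q3.
They differ (q0 ≠ q3), so y is not a cycle from the state after x; this split is not the one the pumping-lemma construction produces, and pumping y need not keep the string in L(M).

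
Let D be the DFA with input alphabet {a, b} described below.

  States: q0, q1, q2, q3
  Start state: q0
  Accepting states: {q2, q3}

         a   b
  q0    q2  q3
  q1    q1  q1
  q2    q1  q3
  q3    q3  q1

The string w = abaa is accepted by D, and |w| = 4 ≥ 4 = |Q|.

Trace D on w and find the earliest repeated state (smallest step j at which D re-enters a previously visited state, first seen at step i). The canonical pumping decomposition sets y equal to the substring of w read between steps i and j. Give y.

State sequence: q0 -a-> q2 -b-> q3 -a-> q3 -a-> q3
First repeat at step 3: q3 was already visited.

So i = 2, j = 3, giving x = w[0:2] = ab, y = w[2:3] = a, z = w[3:4] = a.
Check: |xy| = 3 ≤ 4 and |y| = 1 ≥ 1. Reading y takes D from q3 back to q3, so every xyⁱz is accepted.

a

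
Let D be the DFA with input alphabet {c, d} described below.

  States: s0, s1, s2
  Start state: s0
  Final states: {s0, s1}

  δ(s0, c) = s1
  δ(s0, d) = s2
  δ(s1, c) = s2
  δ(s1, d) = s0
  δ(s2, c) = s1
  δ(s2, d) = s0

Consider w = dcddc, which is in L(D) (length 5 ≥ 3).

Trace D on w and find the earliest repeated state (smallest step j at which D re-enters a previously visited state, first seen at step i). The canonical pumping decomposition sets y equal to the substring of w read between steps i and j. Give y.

dcd

State sequence: s0 -d-> s2 -c-> s1 -d-> s0 -d-> s2 -c-> s1
First repeat at step 3: s0 was already visited.

So i = 0, j = 3, giving x = w[0:0] = ε, y = w[0:3] = dcd, z = w[3:5] = dc.
Check: |xy| = 3 ≤ 3 and |y| = 3 ≥ 1. Reading y takes D from s0 back to s0, so every xyⁱz is accepted.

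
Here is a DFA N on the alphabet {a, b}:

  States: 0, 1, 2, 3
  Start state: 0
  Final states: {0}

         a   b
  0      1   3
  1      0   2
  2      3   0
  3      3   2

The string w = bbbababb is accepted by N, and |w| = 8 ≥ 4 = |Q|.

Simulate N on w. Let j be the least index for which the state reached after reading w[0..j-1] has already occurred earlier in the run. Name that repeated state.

0

Run of N on w = b b b a b a b b:
  step 0: 0  (start)
  step 1: 3  (read b: 0→3)
  step 2: 2  (read b: 3→2)
  step 3: 0  (read b: 2→0)   ← first repeat (0 seen earlier)
  step 4: 1  (read a: 0→1)
  step 5: 2  (read b: 1→2)
  step 6: 3  (read a: 2→3)
  step 7: 2  (read b: 3→2)
  step 8: 0  (read b: 2→0)

The earliest repeat is at step j = 3: N is in 0, which it already visited at step i = 0.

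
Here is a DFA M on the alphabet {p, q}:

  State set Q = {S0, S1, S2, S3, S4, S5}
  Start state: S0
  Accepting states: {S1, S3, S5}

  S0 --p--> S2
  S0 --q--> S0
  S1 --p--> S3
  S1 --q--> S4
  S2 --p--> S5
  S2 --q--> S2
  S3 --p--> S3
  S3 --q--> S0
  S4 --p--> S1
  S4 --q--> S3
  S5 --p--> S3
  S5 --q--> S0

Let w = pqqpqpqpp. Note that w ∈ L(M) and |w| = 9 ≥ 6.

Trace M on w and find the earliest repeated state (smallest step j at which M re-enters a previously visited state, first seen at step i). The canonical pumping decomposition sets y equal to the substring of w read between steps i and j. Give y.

q

Run of M on w = p q q p q p q p p:
  step 0: S0  (start)
  step 1: S2  (read p: S0→S2)
  step 2: S2  (read q: S2→S2)   ← first repeat (S2 seen earlier)
  step 3: S2  (read q: S2→S2)
  step 4: S5  (read p: S2→S5)
  step 5: S0  (read q: S5→S0)
  step 6: S2  (read p: S0→S2)
  step 7: S2  (read q: S2→S2)
  step 8: S5  (read p: S2→S5)
  step 9: S3  (read p: S5→S3)

So i = 1, j = 2, giving x = w[0:1] = p, y = w[1:2] = q, z = w[2:9] = qpqpqpp.
Check: |xy| = 2 ≤ 6 and |y| = 1 ≥ 1. Reading y takes M from S2 back to S2, so every xyⁱz is accepted.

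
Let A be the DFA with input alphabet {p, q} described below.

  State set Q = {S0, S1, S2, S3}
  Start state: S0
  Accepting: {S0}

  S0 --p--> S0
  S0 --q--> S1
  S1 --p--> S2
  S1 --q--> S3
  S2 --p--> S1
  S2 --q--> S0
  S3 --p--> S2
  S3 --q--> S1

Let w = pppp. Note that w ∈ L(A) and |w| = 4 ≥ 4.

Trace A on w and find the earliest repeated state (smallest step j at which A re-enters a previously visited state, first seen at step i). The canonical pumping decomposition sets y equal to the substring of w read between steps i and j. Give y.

p

State sequence: S0 -p-> S0 -p-> S0 -p-> S0 -p-> S0
First repeat at step 1: S0 was already visited.

So i = 0, j = 1, giving x = w[0:0] = ε, y = w[0:1] = p, z = w[1:4] = ppp.
Check: |xy| = 1 ≤ 4 and |y| = 1 ≥ 1. Reading y takes A from S0 back to S0, so every xyⁱz is accepted.
Since A has 4 states, any run of length ≥ 4 visits 4+1 states, so by pigeonhole some state repeats within the first 4 steps — that repeat gives the pumpable loop.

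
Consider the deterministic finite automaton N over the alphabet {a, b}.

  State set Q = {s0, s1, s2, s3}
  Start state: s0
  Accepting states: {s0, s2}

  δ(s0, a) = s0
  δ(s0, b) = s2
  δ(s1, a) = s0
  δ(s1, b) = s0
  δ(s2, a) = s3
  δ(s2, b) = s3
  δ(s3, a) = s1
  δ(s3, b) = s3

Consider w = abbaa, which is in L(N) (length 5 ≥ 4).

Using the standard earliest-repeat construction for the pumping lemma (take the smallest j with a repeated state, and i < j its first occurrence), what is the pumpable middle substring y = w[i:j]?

a

Run of N on w = a b b a a:
  step 0: s0  (start)
  step 1: s0  (read a: s0→s0)   ← first repeat (s0 seen earlier)
  step 2: s2  (read b: s0→s2)
  step 3: s3  (read b: s2→s3)
  step 4: s1  (read a: s3→s1)
  step 5: s0  (read a: s1→s0)

So i = 0, j = 1, giving x = w[0:0] = ε, y = w[0:1] = a, z = w[1:5] = bbaa.
Check: |xy| = 1 ≤ 4 and |y| = 1 ≥ 1. Reading y takes N from s0 back to s0, so every xyⁱz is accepted.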